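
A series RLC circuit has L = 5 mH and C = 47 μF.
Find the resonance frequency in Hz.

Step 1 — Resonance condition Im(Z)=0 gives ω₀ = 1/√(LC).
Step 2 — ω₀ = 1/√(0.005·4.7e-05) = 2063 rad/s.
Step 3 — f₀ = ω₀/(2π) = 328.3 Hz.

f₀ = 328.3 Hz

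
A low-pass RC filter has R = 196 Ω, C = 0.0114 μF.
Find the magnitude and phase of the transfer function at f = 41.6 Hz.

Step 1 — Angular frequency: ω = 2π·41.6 = 261.4 rad/s.
Step 2 — Transfer function: H(jω) = 1/(1 + jωRC).
Step 3 — Denominator: 1 + jωRC = 1 + j·261.4·196·1.14e-08 = 1 + j0.000584.
Step 4 — H = 1 - j0.000584.
Step 5 — Magnitude: |H| = 1 (-0.0 dB); phase: φ = -0.0°.

|H| = 1 (-0.0 dB), φ = -0.0°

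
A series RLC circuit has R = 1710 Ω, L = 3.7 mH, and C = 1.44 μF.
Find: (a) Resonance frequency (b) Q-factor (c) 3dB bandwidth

Step 1 — Resonance: ω₀ = 1/√(LC) = 1/√(0.0037·1.44e-06) = 1.37e+04 rad/s.
Step 2 — f₀ = ω₀/(2π) = 2180 Hz.
Step 3 — Series Q: Q = ω₀L/R = 1.37e+04·0.0037/1710 = 0.02964.
Step 4 — Bandwidth: Δω = ω₀/Q = 4.622e+05 rad/s; BW = Δω/(2π) = 7.356e+04 Hz.

(a) f₀ = 2180 Hz  (b) Q = 0.02964  (c) BW = 7.356e+04 Hz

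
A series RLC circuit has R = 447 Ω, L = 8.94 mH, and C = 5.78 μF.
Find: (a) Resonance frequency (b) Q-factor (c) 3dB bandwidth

Step 1 — Resonance condition Im(Z)=0 gives ω₀ = 1/√(LC).
Step 2 — ω₀ = 1/√(0.00894·5.78e-06) = 4399 rad/s.
Step 3 — f₀ = ω₀/(2π) = 700.1 Hz.
Step 4 — Series Q: Q = ω₀L/R = 4399·0.00894/447 = 0.08798.
Step 5 — 3dB bandwidth: Δω = ω₀/Q = 5e+04 rad/s; BW = Δω/(2π) = 7958 Hz.

(a) f₀ = 700.1 Hz  (b) Q = 0.08798  (c) BW = 7958 Hz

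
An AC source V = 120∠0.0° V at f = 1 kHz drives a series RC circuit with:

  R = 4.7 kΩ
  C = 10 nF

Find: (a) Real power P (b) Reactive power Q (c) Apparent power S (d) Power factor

Step 1 — Angular frequency: ω = 2π·f = 2π·1000 = 6283 rad/s.
Step 2 — Component impedances:
  R: Z = R = 4700 Ω
  C: Z = 1/(jωC) = -j/(ω·C) = 0 - j1.592e+04 Ω
Step 3 — Series combination: Z_total = R + C = 4700 - j1.592e+04 Ω = 1.659e+04∠-73.5° Ω.
Step 4 — Source phasor: V = 120∠0.0° V = 120 V.
Step 5 — Current: I = V / Z = 0.002048 + j0.006935 A = 0.007231∠73.5° A.
Step 6 — Complex power: S = V·I* = 0.2458 - j0.8322 VA.
Step 7 — Real power: P = Re(S) = 0.2458 W.
Step 8 — Reactive power: Q = Im(S) = -0.8322 VAR.
Step 9 — Apparent power: |S| = 0.8677 VA.
Step 10 — Power factor: PF = P/|S| = 0.2832 (leading).

(a) P = 0.2458 W  (b) Q = -0.8322 VAR  (c) S = 0.8677 VA  (d) PF = 0.2832 (leading)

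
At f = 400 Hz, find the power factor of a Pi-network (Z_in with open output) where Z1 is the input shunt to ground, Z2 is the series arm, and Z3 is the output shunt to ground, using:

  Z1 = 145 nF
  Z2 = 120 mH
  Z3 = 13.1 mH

Step 1 — Angular frequency: ω = 2π·f = 2π·400 = 2513 rad/s.
Step 2 — Component impedances:
  Z1: Z = 1/(jωC) = -j/(ω·C) = 0 - j2744 Ω
  Z2: Z = jωL = j·2513·0.12 = 0 + j301.6 Ω
  Z3: Z = jωL = j·2513·0.0131 = 0 + j32.92 Ω
Step 3 — With open output, the series arm Z2 and the output shunt Z3 appear in series to ground: Z2 + Z3 = 0 + j334.5 Ω.
Step 4 — Parallel with input shunt Z1: Z_in = Z1 || (Z2 + Z3) = 0 + j381 Ω = 381∠90.0° Ω.
Step 5 — Power factor: PF = cos(φ) = Re(Z)/|Z| = -0/381 = -0.
Step 6 — Type: Im(Z) = 381 ⇒ lagging (phase φ = 90.0°).

PF = -0 (lagging, φ = 90.0°)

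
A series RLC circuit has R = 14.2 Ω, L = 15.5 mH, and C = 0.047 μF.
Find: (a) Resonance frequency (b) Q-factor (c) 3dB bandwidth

Step 1 — Resonance: ω₀ = 1/√(LC) = 1/√(0.0155·4.7e-08) = 3.705e+04 rad/s.
Step 2 — f₀ = ω₀/(2π) = 5897 Hz.
Step 3 — Series Q: Q = ω₀L/R = 3.705e+04·0.0155/14.2 = 40.44.
Step 4 — Bandwidth: Δω = ω₀/Q = 916.1 rad/s; BW = Δω/(2π) = 145.8 Hz.

(a) f₀ = 5897 Hz  (b) Q = 40.44  (c) BW = 145.8 Hz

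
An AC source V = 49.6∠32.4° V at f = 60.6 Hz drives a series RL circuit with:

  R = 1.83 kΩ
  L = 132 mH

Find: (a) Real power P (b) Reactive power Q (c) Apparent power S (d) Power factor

Step 1 — Angular frequency: ω = 2π·f = 2π·60.6 = 380.8 rad/s.
Step 2 — Component impedances:
  R: Z = R = 1830 Ω
  L: Z = jωL = j·380.8·0.132 = 0 + j50.26 Ω
Step 3 — Series combination: Z_total = R + L = 1830 + j50.26 Ω = 1831∠1.6° Ω.
Step 4 — Source phasor: V = 49.6∠32.4° V = 41.88 + j26.58 V.
Step 5 — Current: I = V / Z = 0.02327 + j0.01388 A = 0.02709∠30.8° A.
Step 6 — Complex power: S = V·I* = 1.343 + j0.03689 VA.
Step 7 — Real power: P = Re(S) = 1.343 W.
Step 8 — Reactive power: Q = Im(S) = 0.03689 VAR.
Step 9 — Apparent power: |S| = 1.344 VA.
Step 10 — Power factor: PF = P/|S| = 0.9996 (lagging).

(a) P = 1.343 W  (b) Q = 0.03689 VAR  (c) S = 1.344 VA  (d) PF = 0.9996 (lagging)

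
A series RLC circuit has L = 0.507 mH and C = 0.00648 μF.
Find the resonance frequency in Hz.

Step 1 — Resonance condition Im(Z)=0 gives ω₀ = 1/√(LC).
Step 2 — ω₀ = 1/√(0.000507·6.48e-09) = 5.517e+05 rad/s.
Step 3 — f₀ = ω₀/(2π) = 8.781e+04 Hz.

f₀ = 8.781e+04 Hz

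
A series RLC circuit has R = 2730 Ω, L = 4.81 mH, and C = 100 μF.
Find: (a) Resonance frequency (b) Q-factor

Step 1 — Resonance condition Im(Z)=0 gives ω₀ = 1/√(LC).
Step 2 — ω₀ = 1/√(0.00481·0.0001) = 1442 rad/s.
Step 3 — f₀ = ω₀/(2π) = 229.5 Hz.
Step 4 — Series Q: Q = ω₀L/R = 1442·0.00481/2730 = 0.00254.

(a) f₀ = 229.5 Hz  (b) Q = 0.00254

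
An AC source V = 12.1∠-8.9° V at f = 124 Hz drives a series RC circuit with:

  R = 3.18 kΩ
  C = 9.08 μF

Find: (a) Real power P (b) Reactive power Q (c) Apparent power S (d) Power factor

Step 1 — Angular frequency: ω = 2π·f = 2π·124 = 779.1 rad/s.
Step 2 — Component impedances:
  R: Z = R = 3180 Ω
  C: Z = 1/(jωC) = -j/(ω·C) = 0 - j141.4 Ω
Step 3 — Series combination: Z_total = R + C = 3180 - j141.4 Ω = 3183∠-2.5° Ω.
Step 4 — Source phasor: V = 12.1∠-8.9° V = 11.95 - j1.872 V.
Step 5 — Current: I = V / Z = 0.003778 - j0.0004207 A = 0.003801∠-6.4° A.
Step 6 — Complex power: S = V·I* = 0.04595 - j0.002043 VA.
Step 7 — Real power: P = Re(S) = 0.04595 W.
Step 8 — Reactive power: Q = Im(S) = -0.002043 VAR.
Step 9 — Apparent power: |S| = 0.046 VA.
Step 10 — Power factor: PF = P/|S| = 0.999 (leading).

(a) P = 0.04595 W  (b) Q = -0.002043 VAR  (c) S = 0.046 VA  (d) PF = 0.999 (leading)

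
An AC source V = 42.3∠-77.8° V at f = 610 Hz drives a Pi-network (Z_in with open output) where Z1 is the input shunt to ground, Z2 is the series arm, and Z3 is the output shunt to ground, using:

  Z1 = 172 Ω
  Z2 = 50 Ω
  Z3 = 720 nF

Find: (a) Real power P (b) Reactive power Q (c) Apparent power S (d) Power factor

Step 1 — Angular frequency: ω = 2π·f = 2π·610 = 3833 rad/s.
Step 2 — Component impedances:
  Z1: Z = R = 172 Ω
  Z2: Z = R = 50 Ω
  Z3: Z = 1/(jωC) = -j/(ω·C) = 0 - j362.4 Ω
Step 3 — With open output, the series arm Z2 and the output shunt Z3 appear in series to ground: Z2 + Z3 = 50 - j362.4 Ω.
Step 4 — Parallel with input shunt Z1: Z_in = Z1 || (Z2 + Z3) = 135.6 - j59.36 Ω = 148.1∠-23.6° Ω.
Step 5 — Source phasor: V = 42.3∠-77.8° V = 8.939 - j41.34 V.
Step 6 — Current: I = V / Z = 0.1673 - j0.2316 A = 0.2857∠-54.2° A.
Step 7 — Complex power: S = V·I* = 11.07 - j4.845 VA.
Step 8 — Real power: P = Re(S) = 11.07 W.
Step 9 — Reactive power: Q = Im(S) = -4.845 VAR.
Step 10 — Apparent power: |S| = 12.09 VA.
Step 11 — Power factor: PF = P/|S| = 0.9161 (leading).

(a) P = 11.07 W  (b) Q = -4.845 VAR  (c) S = 12.09 VA  (d) PF = 0.9161 (leading)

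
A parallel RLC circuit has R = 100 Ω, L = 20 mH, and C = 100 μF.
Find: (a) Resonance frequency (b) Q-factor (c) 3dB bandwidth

Step 1 — Resonance: ω₀ = 1/√(LC) = 1/√(0.02·0.0001) = 707.1 rad/s.
Step 2 — f₀ = ω₀/(2π) = 112.5 Hz.
Step 3 — Parallel Q: Q = R/(ω₀L) = 100/(707.1·0.02) = 7.071.
Step 4 — Bandwidth: Δω = ω₀/Q = 100 rad/s; BW = Δω/(2π) = 15.92 Hz.

(a) f₀ = 112.5 Hz  (b) Q = 7.071  (c) BW = 15.92 Hz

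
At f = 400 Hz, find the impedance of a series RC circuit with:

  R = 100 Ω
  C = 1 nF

Step 1 — Angular frequency: ω = 2π·f = 2π·400 = 2513 rad/s.
Step 2 — Component impedances:
  R: Z = R = 100 Ω
  C: Z = 1/(jωC) = -j/(ω·C) = 0 - j3.979e+05 Ω
Step 3 — Series combination: Z_total = R + C = 100 - j3.979e+05 Ω = 3.979e+05∠-90.0° Ω.

Z = 100 - j3.979e+05 Ω = 3.979e+05∠-90.0° Ω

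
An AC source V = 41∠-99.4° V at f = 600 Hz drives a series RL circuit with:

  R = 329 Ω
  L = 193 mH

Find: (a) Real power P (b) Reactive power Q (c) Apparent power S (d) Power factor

Step 1 — Angular frequency: ω = 2π·f = 2π·600 = 3770 rad/s.
Step 2 — Component impedances:
  R: Z = R = 329 Ω
  L: Z = jωL = j·3770·0.193 = 0 + j727.6 Ω
Step 3 — Series combination: Z_total = R + L = 329 + j727.6 Ω = 798.5∠65.7° Ω.
Step 4 — Source phasor: V = 41∠-99.4° V = -6.696 - j40.45 V.
Step 5 — Current: I = V / Z = -0.04961 - j0.01323 A = 0.05135∠-165.1° A.
Step 6 — Complex power: S = V·I* = 0.8673 + j1.918 VA.
Step 7 — Real power: P = Re(S) = 0.8673 W.
Step 8 — Reactive power: Q = Im(S) = 1.918 VAR.
Step 9 — Apparent power: |S| = 2.105 VA.
Step 10 — Power factor: PF = P/|S| = 0.412 (lagging).

(a) P = 0.8673 W  (b) Q = 1.918 VAR  (c) S = 2.105 VA  (d) PF = 0.412 (lagging)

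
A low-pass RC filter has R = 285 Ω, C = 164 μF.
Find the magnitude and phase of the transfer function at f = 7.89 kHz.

Step 1 — Angular frequency: ω = 2π·7890 = 4.957e+04 rad/s.
Step 2 — Transfer function: H(jω) = 1/(1 + jωRC).
Step 3 — Denominator: 1 + jωRC = 1 + j·4.957e+04·285·0.000164 = 1 + j2317.
Step 4 — H = 1.863e-07 - j0.0004316.
Step 5 — Magnitude: |H| = 0.0004316 (-67.3 dB); phase: φ = -90.0°.

|H| = 0.0004316 (-67.3 dB), φ = -90.0°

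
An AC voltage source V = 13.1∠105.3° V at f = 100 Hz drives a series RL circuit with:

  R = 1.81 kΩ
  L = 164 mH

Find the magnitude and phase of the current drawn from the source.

Step 1 — Angular frequency: ω = 2π·f = 2π·100 = 628.3 rad/s.
Step 2 — Component impedances:
  R: Z = R = 1810 Ω
  L: Z = jωL = j·628.3·0.164 = 0 + j103 Ω
Step 3 — Series combination: Z_total = R + L = 1810 + j103 Ω = 1813∠3.3° Ω.
Step 4 — Source phasor: V = 13.1∠105.3° V = -3.457 + j12.64 V.
Step 5 — Ohm's law: I = V / Z_total = (-3.457 + j12.64) / (1810 + j103) = -0.001507 + j0.007067 A.
Step 6 — Convert to polar: |I| = 0.007226 A, ∠I = 102.0°.

I = 0.007226∠102.0° A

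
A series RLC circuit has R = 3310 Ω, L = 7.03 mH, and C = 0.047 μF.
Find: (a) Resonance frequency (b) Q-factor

Step 1 — Resonance condition Im(Z)=0 gives ω₀ = 1/√(LC).
Step 2 — ω₀ = 1/√(0.00703·4.7e-08) = 5.501e+04 rad/s.
Step 3 — f₀ = ω₀/(2π) = 8756 Hz.
Step 4 — Series Q: Q = ω₀L/R = 5.501e+04·0.00703/3310 = 0.1168.

(a) f₀ = 8756 Hz  (b) Q = 0.1168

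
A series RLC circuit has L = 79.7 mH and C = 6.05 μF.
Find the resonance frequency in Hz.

Step 1 — Resonance condition Im(Z)=0 gives ω₀ = 1/√(LC).
Step 2 — ω₀ = 1/√(0.0797·6.05e-06) = 1440 rad/s.
Step 3 — f₀ = ω₀/(2π) = 229.2 Hz.

f₀ = 229.2 Hz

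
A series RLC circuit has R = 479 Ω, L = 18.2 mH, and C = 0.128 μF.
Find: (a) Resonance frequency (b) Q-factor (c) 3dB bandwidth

Step 1 — Resonance condition Im(Z)=0 gives ω₀ = 1/√(LC).
Step 2 — ω₀ = 1/√(0.0182·1.28e-07) = 2.072e+04 rad/s.
Step 3 — f₀ = ω₀/(2π) = 3297 Hz.
Step 4 — Series Q: Q = ω₀L/R = 2.072e+04·0.0182/479 = 0.7872.
Step 5 — 3dB bandwidth: Δω = ω₀/Q = 2.632e+04 rad/s; BW = Δω/(2π) = 4189 Hz.

(a) f₀ = 3297 Hz  (b) Q = 0.7872  (c) BW = 4189 Hz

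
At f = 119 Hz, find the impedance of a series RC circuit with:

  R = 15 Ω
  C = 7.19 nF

Step 1 — Angular frequency: ω = 2π·f = 2π·119 = 747.7 rad/s.
Step 2 — Component impedances:
  R: Z = R = 15 Ω
  C: Z = 1/(jωC) = -j/(ω·C) = 0 - j1.86e+05 Ω
Step 3 — Series combination: Z_total = R + C = 15 - j1.86e+05 Ω = 1.86e+05∠-90.0° Ω.

Z = 15 - j1.86e+05 Ω = 1.86e+05∠-90.0° Ω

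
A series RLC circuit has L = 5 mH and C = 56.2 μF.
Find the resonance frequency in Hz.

Step 1 — Resonance condition Im(Z)=0 gives ω₀ = 1/√(LC).
Step 2 — ω₀ = 1/√(0.005·5.62e-05) = 1886 rad/s.
Step 3 — f₀ = ω₀/(2π) = 300.2 Hz.

f₀ = 300.2 Hz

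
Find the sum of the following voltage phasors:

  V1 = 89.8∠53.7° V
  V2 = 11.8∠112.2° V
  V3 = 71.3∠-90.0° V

Step 1 — Convert each phasor to rectangular form:
  V1 = 89.8·(cos(53.7°) + j·sin(53.7°)) = 53.16 + j72.37 V
  V2 = 11.8·(cos(112.2°) + j·sin(112.2°)) = -4.459 + j10.93 V
  V3 = 71.3·(cos(-90.0°) + j·sin(-90.0°)) = 0 - j71.3 V
Step 2 — Sum components: V_total = 48.7 + j12 V.
Step 3 — Convert to polar: |V_total| = 50.16 V, ∠V_total = 13.8°.

V_total = 50.16∠13.8° V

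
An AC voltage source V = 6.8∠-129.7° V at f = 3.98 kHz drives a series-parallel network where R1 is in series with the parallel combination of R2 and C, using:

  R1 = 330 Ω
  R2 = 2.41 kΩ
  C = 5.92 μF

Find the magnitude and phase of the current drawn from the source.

Step 1 — Angular frequency: ω = 2π·f = 2π·3980 = 2.501e+04 rad/s.
Step 2 — Component impedances:
  R1: Z = R = 330 Ω
  R2: Z = R = 2410 Ω
  C: Z = 1/(jωC) = -j/(ω·C) = 0 - j6.755 Ω
Step 3 — Parallel branch: R2 || C = 1/(1/R2 + 1/C) = 0.01893 - j6.755 Ω.
Step 4 — Series with R1: Z_total = R1 + (R2 || C) = 330 - j6.755 Ω = 330.1∠-1.2° Ω.
Step 5 — Source phasor: V = 6.8∠-129.7° V = -4.344 - j5.232 V.
Step 6 — Ohm's law: I = V / Z_total = (-4.344 - j5.232) / (330 - j6.755) = -0.01283 - j0.01612 A.
Step 7 — Convert to polar: |I| = 0.0206 A, ∠I = -128.5°.

I = 0.0206∠-128.5° A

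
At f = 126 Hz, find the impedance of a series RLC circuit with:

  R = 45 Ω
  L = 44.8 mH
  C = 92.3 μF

Step 1 — Angular frequency: ω = 2π·f = 2π·126 = 791.7 rad/s.
Step 2 — Component impedances:
  R: Z = R = 45 Ω
  L: Z = jωL = j·791.7·0.0448 = 0 + j35.47 Ω
  C: Z = 1/(jωC) = -j/(ω·C) = 0 - j13.69 Ω
Step 3 — Series combination: Z_total = R + L + C = 45 + j21.78 Ω = 49.99∠25.8° Ω.

Z = 45 + j21.78 Ω = 49.99∠25.8° Ω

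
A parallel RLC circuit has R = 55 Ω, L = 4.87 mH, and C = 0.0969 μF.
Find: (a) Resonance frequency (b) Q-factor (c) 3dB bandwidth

Step 1 — Resonance: ω₀ = 1/√(LC) = 1/√(0.00487·9.69e-08) = 4.603e+04 rad/s.
Step 2 — f₀ = ω₀/(2π) = 7326 Hz.
Step 3 — Parallel Q: Q = R/(ω₀L) = 55/(4.603e+04·0.00487) = 0.2453.
Step 4 — Bandwidth: Δω = ω₀/Q = 1.876e+05 rad/s; BW = Δω/(2π) = 2.986e+04 Hz.

(a) f₀ = 7326 Hz  (b) Q = 0.2453  (c) BW = 2.986e+04 Hz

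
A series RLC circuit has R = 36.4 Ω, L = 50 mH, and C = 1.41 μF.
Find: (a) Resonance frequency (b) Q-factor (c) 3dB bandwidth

Step 1 — Resonance: ω₀ = 1/√(LC) = 1/√(0.05·1.41e-06) = 3766 rad/s.
Step 2 — f₀ = ω₀/(2π) = 599.4 Hz.
Step 3 — Series Q: Q = ω₀L/R = 3766·0.05/36.4 = 5.173.
Step 4 — Bandwidth: Δω = ω₀/Q = 728 rad/s; BW = Δω/(2π) = 115.9 Hz.

(a) f₀ = 599.4 Hz  (b) Q = 5.173  (c) BW = 115.9 Hz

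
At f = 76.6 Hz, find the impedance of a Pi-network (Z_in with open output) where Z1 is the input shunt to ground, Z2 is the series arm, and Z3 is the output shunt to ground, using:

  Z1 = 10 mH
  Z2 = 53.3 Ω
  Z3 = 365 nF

Step 1 — Angular frequency: ω = 2π·f = 2π·76.6 = 481.3 rad/s.
Step 2 — Component impedances:
  Z1: Z = jωL = j·481.3·0.01 = 0 + j4.813 Ω
  Z2: Z = R = 53.3 Ω
  Z3: Z = 1/(jωC) = -j/(ω·C) = 0 - j5692 Ω
Step 3 — With open output, the series arm Z2 and the output shunt Z3 appear in series to ground: Z2 + Z3 = 53.3 - j5692 Ω.
Step 4 — Parallel with input shunt Z1: Z_in = Z1 || (Z2 + Z3) = 3.816e-05 + j4.817 Ω = 4.817∠90.0° Ω.

Z = 3.816e-05 + j4.817 Ω = 4.817∠90.0° Ω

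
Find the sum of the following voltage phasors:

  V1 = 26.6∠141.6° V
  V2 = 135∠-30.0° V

Step 1 — Convert each phasor to rectangular form:
  V1 = 26.6·(cos(141.6°) + j·sin(141.6°)) = -20.85 + j16.52 V
  V2 = 135·(cos(-30.0°) + j·sin(-30.0°)) = 116.9 - j67.5 V
Step 2 — Sum components: V_total = 96.07 - j50.98 V.
Step 3 — Convert to polar: |V_total| = 108.8 V, ∠V_total = -28.0°.

V_total = 108.8∠-28.0° V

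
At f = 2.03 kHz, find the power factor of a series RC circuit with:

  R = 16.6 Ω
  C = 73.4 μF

Step 1 — Angular frequency: ω = 2π·f = 2π·2030 = 1.275e+04 rad/s.
Step 2 — Component impedances:
  R: Z = R = 16.6 Ω
  C: Z = 1/(jωC) = -j/(ω·C) = 0 - j1.068 Ω
Step 3 — Series combination: Z_total = R + C = 16.6 - j1.068 Ω = 16.63∠-3.7° Ω.
Step 4 — Power factor: PF = cos(φ) = Re(Z)/|Z| = 16.6/16.6343 = 0.9979.
Step 5 — Type: Im(Z) = -1.068 ⇒ leading (phase φ = -3.7°).

PF = 0.9979 (leading, φ = -3.7°)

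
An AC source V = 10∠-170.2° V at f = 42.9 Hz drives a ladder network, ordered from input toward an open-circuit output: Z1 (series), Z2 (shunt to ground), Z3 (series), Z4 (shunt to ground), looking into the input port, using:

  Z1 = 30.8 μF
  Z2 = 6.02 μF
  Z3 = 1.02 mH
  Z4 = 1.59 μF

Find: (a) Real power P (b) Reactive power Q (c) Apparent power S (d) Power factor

Step 1 — Angular frequency: ω = 2π·f = 2π·42.9 = 269.5 rad/s.
Step 2 — Component impedances:
  Z1: Z = 1/(jωC) = -j/(ω·C) = 0 - j120.5 Ω
  Z2: Z = 1/(jωC) = -j/(ω·C) = 0 - j616.3 Ω
  Z3: Z = jωL = j·269.5·0.00102 = 0 + j0.2749 Ω
  Z4: Z = 1/(jωC) = -j/(ω·C) = 0 - j2333 Ω
Step 3 — Ladder network (open output): work backward from the far end, alternating series and parallel combinations. Z_in = 0 - j607.9 Ω = 607.9∠-90.0° Ω.
Step 4 — Source phasor: V = 10∠-170.2° V = -9.854 - j1.702 V.
Step 5 — Current: I = V / Z = 0.0028 - j0.01621 A = 0.01645∠-80.2° A.
Step 6 — Complex power: S = V·I* = 0 - j0.1645 VA.
Step 7 — Real power: P = Re(S) = 0 W.
Step 8 — Reactive power: Q = Im(S) = -0.1645 VAR.
Step 9 — Apparent power: |S| = 0.1645 VA.
Step 10 — Power factor: PF = P/|S| = 0 (leading).

(a) P = 0 W  (b) Q = -0.1645 VAR  (c) S = 0.1645 VA  (d) PF = 0 (leading)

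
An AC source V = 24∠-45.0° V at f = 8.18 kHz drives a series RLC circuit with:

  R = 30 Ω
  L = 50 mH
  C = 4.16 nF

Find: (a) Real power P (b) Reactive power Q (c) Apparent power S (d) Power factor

Step 1 — Angular frequency: ω = 2π·f = 2π·8180 = 5.14e+04 rad/s.
Step 2 — Component impedances:
  R: Z = R = 30 Ω
  L: Z = jωL = j·5.14e+04·0.05 = 0 + j2570 Ω
  C: Z = 1/(jωC) = -j/(ω·C) = 0 - j4677 Ω
Step 3 — Series combination: Z_total = R + L + C = 30 - j2107 Ω = 2107∠-89.2° Ω.
Step 4 — Source phasor: V = 24∠-45.0° V = 16.97 - j16.97 V.
Step 5 — Current: I = V / Z = 0.008166 + j0.007937 A = 0.01139∠44.2° A.
Step 6 — Complex power: S = V·I* = 0.003891 - j0.2733 VA.
Step 7 — Real power: P = Re(S) = 0.003891 W.
Step 8 — Reactive power: Q = Im(S) = -0.2733 VAR.
Step 9 — Apparent power: |S| = 0.2733 VA.
Step 10 — Power factor: PF = P/|S| = 0.01424 (leading).

(a) P = 0.003891 W  (b) Q = -0.2733 VAR  (c) S = 0.2733 VA  (d) PF = 0.01424 (leading)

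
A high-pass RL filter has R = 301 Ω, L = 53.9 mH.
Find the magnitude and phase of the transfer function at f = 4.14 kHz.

Step 1 — Angular frequency: ω = 2π·4140 = 2.601e+04 rad/s.
Step 2 — Transfer function: H(jω) = jωL/(R + jωL).
Step 3 — Numerator jωL = j·1402; denominator R + jωL = 301 + j1402.
Step 4 — H = 0.9559 + j0.2052.
Step 5 — Magnitude: |H| = 0.9777 (-0.2 dB); phase: φ = 12.1°.

|H| = 0.9777 (-0.2 dB), φ = 12.1°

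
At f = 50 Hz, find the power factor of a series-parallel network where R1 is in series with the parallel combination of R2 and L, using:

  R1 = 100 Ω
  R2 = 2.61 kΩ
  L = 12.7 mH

Step 1 — Angular frequency: ω = 2π·f = 2π·50 = 314.2 rad/s.
Step 2 — Component impedances:
  R1: Z = R = 100 Ω
  R2: Z = R = 2610 Ω
  L: Z = jωL = j·314.2·0.0127 = 0 + j3.99 Ω
Step 3 — Parallel branch: R2 || L = 1/(1/R2 + 1/L) = 0.006099 + j3.99 Ω.
Step 4 — Series with R1: Z_total = R1 + (R2 || L) = 100 + j3.99 Ω = 100.1∠2.3° Ω.
Step 5 — Power factor: PF = cos(φ) = Re(Z)/|Z| = 100.01/100.09 = 0.9992.
Step 6 — Type: Im(Z) = 3.99 ⇒ lagging (phase φ = 2.3°).

PF = 0.9992 (lagging, φ = 2.3°)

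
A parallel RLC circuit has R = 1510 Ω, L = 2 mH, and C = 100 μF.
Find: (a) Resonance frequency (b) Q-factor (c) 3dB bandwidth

Step 1 — Resonance: ω₀ = 1/√(LC) = 1/√(0.002·0.0001) = 2236 rad/s.
Step 2 — f₀ = ω₀/(2π) = 355.9 Hz.
Step 3 — Parallel Q: Q = R/(ω₀L) = 1510/(2236·0.002) = 337.6.
Step 4 — Bandwidth: Δω = ω₀/Q = 6.623 rad/s; BW = Δω/(2π) = 1.054 Hz.

(a) f₀ = 355.9 Hz  (b) Q = 337.6  (c) BW = 1.054 Hz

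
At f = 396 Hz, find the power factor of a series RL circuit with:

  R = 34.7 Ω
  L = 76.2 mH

Step 1 — Angular frequency: ω = 2π·f = 2π·396 = 2488 rad/s.
Step 2 — Component impedances:
  R: Z = R = 34.7 Ω
  L: Z = jωL = j·2488·0.0762 = 0 + j189.6 Ω
Step 3 — Series combination: Z_total = R + L = 34.7 + j189.6 Ω = 192.7∠79.6° Ω.
Step 4 — Power factor: PF = cos(φ) = Re(Z)/|Z| = 34.7/192.75 = 0.18.
Step 5 — Type: Im(Z) = 189.6 ⇒ lagging (phase φ = 79.6°).

PF = 0.18 (lagging, φ = 79.6°)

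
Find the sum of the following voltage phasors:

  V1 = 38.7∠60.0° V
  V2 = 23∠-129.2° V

Step 1 — Convert each phasor to rectangular form:
  V1 = 38.7·(cos(60.0°) + j·sin(60.0°)) = 19.35 + j33.52 V
  V2 = 23·(cos(-129.2°) + j·sin(-129.2°)) = -14.54 - j17.82 V
Step 2 — Sum components: V_total = 4.813 + j15.69 V.
Step 3 — Convert to polar: |V_total| = 16.41 V, ∠V_total = 72.9°.

V_total = 16.41∠72.9° V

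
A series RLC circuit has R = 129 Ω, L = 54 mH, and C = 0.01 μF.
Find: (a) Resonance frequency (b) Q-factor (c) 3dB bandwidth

Step 1 — Resonance condition Im(Z)=0 gives ω₀ = 1/√(LC).
Step 2 — ω₀ = 1/√(0.054·1e-08) = 4.303e+04 rad/s.
Step 3 — f₀ = ω₀/(2π) = 6849 Hz.
Step 4 — Series Q: Q = ω₀L/R = 4.303e+04·0.054/129 = 18.01.
Step 5 — 3dB bandwidth: Δω = ω₀/Q = 2389 rad/s; BW = Δω/(2π) = 380.2 Hz.

(a) f₀ = 6849 Hz  (b) Q = 18.01  (c) BW = 380.2 Hz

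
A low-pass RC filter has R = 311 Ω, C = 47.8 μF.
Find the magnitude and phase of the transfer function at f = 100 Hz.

Step 1 — Angular frequency: ω = 2π·100 = 628.3 rad/s.
Step 2 — Transfer function: H(jω) = 1/(1 + jωRC).
Step 3 — Denominator: 1 + jωRC = 1 + j·628.3·311·4.78e-05 = 1 + j9.34.
Step 4 — H = 0.01133 - j0.1058.
Step 5 — Magnitude: |H| = 0.1065 (-19.5 dB); phase: φ = -83.9°.

|H| = 0.1065 (-19.5 dB), φ = -83.9°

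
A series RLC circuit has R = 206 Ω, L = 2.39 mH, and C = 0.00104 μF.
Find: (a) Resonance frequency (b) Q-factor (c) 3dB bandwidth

Step 1 — Resonance: ω₀ = 1/√(LC) = 1/√(0.00239·1.04e-09) = 6.343e+05 rad/s.
Step 2 — f₀ = ω₀/(2π) = 1.009e+05 Hz.
Step 3 — Series Q: Q = ω₀L/R = 6.343e+05·0.00239/206 = 7.359.
Step 4 — Bandwidth: Δω = ω₀/Q = 8.619e+04 rad/s; BW = Δω/(2π) = 1.372e+04 Hz.

(a) f₀ = 1.009e+05 Hz  (b) Q = 7.359  (c) BW = 1.372e+04 Hz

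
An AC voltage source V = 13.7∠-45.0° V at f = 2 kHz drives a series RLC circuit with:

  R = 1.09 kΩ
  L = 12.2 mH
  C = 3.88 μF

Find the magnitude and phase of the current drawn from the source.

Step 1 — Angular frequency: ω = 2π·f = 2π·2000 = 1.257e+04 rad/s.
Step 2 — Component impedances:
  R: Z = R = 1090 Ω
  L: Z = jωL = j·1.257e+04·0.0122 = 0 + j153.3 Ω
  C: Z = 1/(jωC) = -j/(ω·C) = 0 - j20.51 Ω
Step 3 — Series combination: Z_total = R + L + C = 1090 + j132.8 Ω = 1098∠6.9° Ω.
Step 4 — Source phasor: V = 13.7∠-45.0° V = 9.687 - j9.687 V.
Step 5 — Ohm's law: I = V / Z_total = (9.687 - j9.687) / (1090 + j132.8) = 0.007691 - j0.009824 A.
Step 6 — Convert to polar: |I| = 0.01248 A, ∠I = -51.9°.

I = 0.01248∠-51.9° A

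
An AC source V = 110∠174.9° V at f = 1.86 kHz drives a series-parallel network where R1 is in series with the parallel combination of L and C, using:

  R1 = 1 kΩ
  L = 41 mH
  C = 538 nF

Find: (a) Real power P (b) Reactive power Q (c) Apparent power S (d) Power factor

Step 1 — Angular frequency: ω = 2π·f = 2π·1860 = 1.169e+04 rad/s.
Step 2 — Component impedances:
  R1: Z = R = 1000 Ω
  L: Z = jωL = j·1.169e+04·0.041 = 0 + j479.2 Ω
  C: Z = 1/(jωC) = -j/(ω·C) = 0 - j159 Ω
Step 3 — Parallel branch: L || C = 1/(1/L + 1/C) = 0 - j238.1 Ω.
Step 4 — Series with R1: Z_total = R1 + (L || C) = 1000 - j238.1 Ω = 1028∠-13.4° Ω.
Step 5 — Source phasor: V = 110∠174.9° V = -109.6 + j9.778 V.
Step 6 — Current: I = V / Z = -0.1059 - j0.01543 A = 0.107∠-171.7° A.
Step 7 — Complex power: S = V·I* = 11.45 - j2.726 VA.
Step 8 — Real power: P = Re(S) = 11.45 W.
Step 9 — Reactive power: Q = Im(S) = -2.726 VAR.
Step 10 — Apparent power: |S| = 11.77 VA.
Step 11 — Power factor: PF = P/|S| = 0.9728 (leading).

(a) P = 11.45 W  (b) Q = -2.726 VAR  (c) S = 11.77 VA  (d) PF = 0.9728 (leading)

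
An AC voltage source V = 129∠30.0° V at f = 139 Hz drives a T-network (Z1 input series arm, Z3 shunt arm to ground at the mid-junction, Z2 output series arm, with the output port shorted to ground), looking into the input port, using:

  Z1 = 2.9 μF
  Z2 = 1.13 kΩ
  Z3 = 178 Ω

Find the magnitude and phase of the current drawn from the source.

Step 1 — Angular frequency: ω = 2π·f = 2π·139 = 873.4 rad/s.
Step 2 — Component impedances:
  Z1: Z = 1/(jωC) = -j/(ω·C) = 0 - j394.8 Ω
  Z2: Z = R = 1130 Ω
  Z3: Z = R = 178 Ω
Step 3 — With the output port shorted to ground, the output series arm Z2 runs from the junction to ground; the shunt arm Z3 also runs from the junction to ground. They appear in parallel: Z3 || Z2 = 153.8 Ω.
Step 4 — Series with input arm Z1: Z_in = Z1 + (Z3 || Z2) = 153.8 - j394.8 Ω = 423.7∠-68.7° Ω.
Step 5 — Source phasor: V = 129∠30.0° V = 111.7 + j64.5 V.
Step 6 — Ohm's law: I = V / Z_total = (111.7 + j64.5) / (153.8 - j394.8) = -0.04616 + j0.3009 A.
Step 7 — Convert to polar: |I| = 0.3044 A, ∠I = 98.7°.

I = 0.3044∠98.7° A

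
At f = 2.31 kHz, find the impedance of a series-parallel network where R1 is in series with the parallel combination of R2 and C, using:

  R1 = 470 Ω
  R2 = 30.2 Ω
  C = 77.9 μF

Step 1 — Angular frequency: ω = 2π·f = 2π·2310 = 1.451e+04 rad/s.
Step 2 — Component impedances:
  R1: Z = R = 470 Ω
  R2: Z = R = 30.2 Ω
  C: Z = 1/(jωC) = -j/(ω·C) = 0 - j0.8844 Ω
Step 3 — Parallel branch: R2 || C = 1/(1/R2 + 1/C) = 0.02588 - j0.8837 Ω.
Step 4 — Series with R1: Z_total = R1 + (R2 || C) = 470 - j0.8837 Ω = 470∠-0.1° Ω.

Z = 470 - j0.8837 Ω = 470∠-0.1° Ω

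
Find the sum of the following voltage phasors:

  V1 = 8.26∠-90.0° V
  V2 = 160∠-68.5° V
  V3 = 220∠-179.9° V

Step 1 — Convert each phasor to rectangular form:
  V1 = 8.26·(cos(-90.0°) + j·sin(-90.0°)) = 0 - j8.26 V
  V2 = 160·(cos(-68.5°) + j·sin(-68.5°)) = 58.64 - j148.9 V
  V3 = 220·(cos(-179.9°) + j·sin(-179.9°)) = -220 - j0.384 V
Step 2 — Sum components: V_total = -161.4 - j157.5 V.
Step 3 — Convert to polar: |V_total| = 225.5 V, ∠V_total = -135.7°.

V_total = 225.5∠-135.7° V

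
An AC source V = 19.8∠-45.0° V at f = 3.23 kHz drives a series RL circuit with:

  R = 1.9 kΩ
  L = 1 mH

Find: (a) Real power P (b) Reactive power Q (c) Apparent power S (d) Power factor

Step 1 — Angular frequency: ω = 2π·f = 2π·3230 = 2.029e+04 rad/s.
Step 2 — Component impedances:
  R: Z = R = 1900 Ω
  L: Z = jωL = j·2.029e+04·0.001 = 0 + j20.29 Ω
Step 3 — Series combination: Z_total = R + L = 1900 + j20.29 Ω = 1900∠0.6° Ω.
Step 4 — Source phasor: V = 19.8∠-45.0° V = 14 - j14 V.
Step 5 — Current: I = V / Z = 0.007289 - j0.007447 A = 0.01042∠-45.6° A.
Step 6 — Complex power: S = V·I* = 0.2063 + j0.002204 VA.
Step 7 — Real power: P = Re(S) = 0.2063 W.
Step 8 — Reactive power: Q = Im(S) = 0.002204 VAR.
Step 9 — Apparent power: |S| = 0.2063 VA.
Step 10 — Power factor: PF = P/|S| = 0.9999 (lagging).

(a) P = 0.2063 W  (b) Q = 0.002204 VAR  (c) S = 0.2063 VA  (d) PF = 0.9999 (lagging)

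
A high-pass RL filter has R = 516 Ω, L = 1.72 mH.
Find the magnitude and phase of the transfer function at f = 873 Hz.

Step 1 — Angular frequency: ω = 2π·873 = 5485 rad/s.
Step 2 — Transfer function: H(jω) = jωL/(R + jωL).
Step 3 — Numerator jωL = j·9.435; denominator R + jωL = 516 + j9.435.
Step 4 — H = 0.0003342 + j0.01828.
Step 5 — Magnitude: |H| = 0.01828 (-34.8 dB); phase: φ = 89.0°.

|H| = 0.01828 (-34.8 dB), φ = 89.0°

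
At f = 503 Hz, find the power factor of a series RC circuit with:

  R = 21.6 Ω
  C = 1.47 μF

Step 1 — Angular frequency: ω = 2π·f = 2π·503 = 3160 rad/s.
Step 2 — Component impedances:
  R: Z = R = 21.6 Ω
  C: Z = 1/(jωC) = -j/(ω·C) = 0 - j215.2 Ω
Step 3 — Series combination: Z_total = R + C = 21.6 - j215.2 Ω = 216.3∠-84.3° Ω.
Step 4 — Power factor: PF = cos(φ) = Re(Z)/|Z| = 21.6/216.33 = 0.09985.
Step 5 — Type: Im(Z) = -215.2 ⇒ leading (phase φ = -84.3°).

PF = 0.09985 (leading, φ = -84.3°)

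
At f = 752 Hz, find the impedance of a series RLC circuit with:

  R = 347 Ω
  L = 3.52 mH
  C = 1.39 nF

Step 1 — Angular frequency: ω = 2π·f = 2π·752 = 4725 rad/s.
Step 2 — Component impedances:
  R: Z = R = 347 Ω
  L: Z = jωL = j·4725·0.00352 = 0 + j16.63 Ω
  C: Z = 1/(jωC) = -j/(ω·C) = 0 - j1.523e+05 Ω
Step 3 — Series combination: Z_total = R + L + C = 347 - j1.522e+05 Ω = 1.522e+05∠-89.9° Ω.

Z = 347 - j1.522e+05 Ω = 1.522e+05∠-89.9° Ω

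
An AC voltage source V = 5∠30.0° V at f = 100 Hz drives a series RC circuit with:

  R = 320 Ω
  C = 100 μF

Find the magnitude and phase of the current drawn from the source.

Step 1 — Angular frequency: ω = 2π·f = 2π·100 = 628.3 rad/s.
Step 2 — Component impedances:
  R: Z = R = 320 Ω
  C: Z = 1/(jωC) = -j/(ω·C) = 0 - j15.92 Ω
Step 3 — Series combination: Z_total = R + C = 320 - j15.92 Ω = 320.4∠-2.8° Ω.
Step 4 — Source phasor: V = 5∠30.0° V = 4.33 + j2.5 V.
Step 5 — Ohm's law: I = V / Z_total = (4.33 + j2.5) / (320 - j15.92) = 0.01311 + j0.008465 A.
Step 6 — Convert to polar: |I| = 0.01561 A, ∠I = 32.8°.

I = 0.01561∠32.8° A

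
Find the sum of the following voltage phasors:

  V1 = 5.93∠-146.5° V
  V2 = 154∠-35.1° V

Step 1 — Convert each phasor to rectangular form:
  V1 = 5.93·(cos(-146.5°) + j·sin(-146.5°)) = -4.945 - j3.273 V
  V2 = 154·(cos(-35.1°) + j·sin(-35.1°)) = 126 - j88.55 V
Step 2 — Sum components: V_total = 121.1 - j91.82 V.
Step 3 — Convert to polar: |V_total| = 151.9 V, ∠V_total = -37.2°.

V_total = 151.9∠-37.2° V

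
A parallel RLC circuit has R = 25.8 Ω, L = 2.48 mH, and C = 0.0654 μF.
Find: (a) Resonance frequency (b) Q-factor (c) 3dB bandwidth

Step 1 — Resonance: ω₀ = 1/√(LC) = 1/√(0.00248·6.54e-08) = 7.852e+04 rad/s.
Step 2 — f₀ = ω₀/(2π) = 1.25e+04 Hz.
Step 3 — Parallel Q: Q = R/(ω₀L) = 25.8/(7.852e+04·0.00248) = 0.1325.
Step 4 — Bandwidth: Δω = ω₀/Q = 5.927e+05 rad/s; BW = Δω/(2π) = 9.432e+04 Hz.

(a) f₀ = 1.25e+04 Hz  (b) Q = 0.1325  (c) BW = 9.432e+04 Hz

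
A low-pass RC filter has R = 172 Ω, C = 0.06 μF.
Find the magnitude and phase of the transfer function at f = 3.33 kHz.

Step 1 — Angular frequency: ω = 2π·3330 = 2.092e+04 rad/s.
Step 2 — Transfer function: H(jω) = 1/(1 + jωRC).
Step 3 — Denominator: 1 + jωRC = 1 + j·2.092e+04·172·6e-08 = 1 + j0.2159.
Step 4 — H = 0.9555 - j0.2063.
Step 5 — Magnitude: |H| = 0.9775 (-0.2 dB); phase: φ = -12.2°.

|H| = 0.9775 (-0.2 dB), φ = -12.2°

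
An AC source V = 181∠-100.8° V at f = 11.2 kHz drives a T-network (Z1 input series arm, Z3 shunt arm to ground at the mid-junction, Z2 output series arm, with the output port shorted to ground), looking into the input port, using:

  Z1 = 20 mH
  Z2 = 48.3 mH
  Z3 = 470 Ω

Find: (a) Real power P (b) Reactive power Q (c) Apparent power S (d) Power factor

Step 1 — Angular frequency: ω = 2π·f = 2π·1.12e+04 = 7.037e+04 rad/s.
Step 2 — Component impedances:
  Z1: Z = jωL = j·7.037e+04·0.02 = 0 + j1407 Ω
  Z2: Z = jωL = j·7.037e+04·0.0483 = 0 + j3399 Ω
  Z3: Z = R = 470 Ω
Step 3 — With the output port shorted to ground, the output series arm Z2 runs from the junction to ground; the shunt arm Z3 also runs from the junction to ground. They appear in parallel: Z3 || Z2 = 461.2 + j63.77 Ω.
Step 4 — Series with input arm Z1: Z_in = Z1 + (Z3 || Z2) = 461.2 + j1471 Ω = 1542∠72.6° Ω.
Step 5 — Source phasor: V = 181∠-100.8° V = -33.92 - j177.8 V.
Step 6 — Current: I = V / Z = -0.1166 - j0.0135 A = 0.1174∠-173.4° A.
Step 7 — Complex power: S = V·I* = 6.356 + j20.28 VA.
Step 8 — Real power: P = Re(S) = 6.356 W.
Step 9 — Reactive power: Q = Im(S) = 20.28 VAR.
Step 10 — Apparent power: |S| = 21.25 VA.
Step 11 — Power factor: PF = P/|S| = 0.2991 (lagging).

(a) P = 6.356 W  (b) Q = 20.28 VAR  (c) S = 21.25 VA  (d) PF = 0.2991 (lagging)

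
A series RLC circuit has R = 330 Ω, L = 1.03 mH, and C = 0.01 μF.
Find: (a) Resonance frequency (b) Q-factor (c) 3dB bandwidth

Step 1 — Resonance: ω₀ = 1/√(LC) = 1/√(0.00103·1e-08) = 3.116e+05 rad/s.
Step 2 — f₀ = ω₀/(2π) = 4.959e+04 Hz.
Step 3 — Series Q: Q = ω₀L/R = 3.116e+05·0.00103/330 = 0.9725.
Step 4 — Bandwidth: Δω = ω₀/Q = 3.204e+05 rad/s; BW = Δω/(2π) = 5.099e+04 Hz.

(a) f₀ = 4.959e+04 Hz  (b) Q = 0.9725  (c) BW = 5.099e+04 Hz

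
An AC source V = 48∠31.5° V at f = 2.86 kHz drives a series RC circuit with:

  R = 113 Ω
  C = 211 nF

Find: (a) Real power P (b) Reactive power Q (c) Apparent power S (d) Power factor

Step 1 — Angular frequency: ω = 2π·f = 2π·2860 = 1.797e+04 rad/s.
Step 2 — Component impedances:
  R: Z = R = 113 Ω
  C: Z = 1/(jωC) = -j/(ω·C) = 0 - j263.7 Ω
Step 3 — Series combination: Z_total = R + C = 113 - j263.7 Ω = 286.9∠-66.8° Ω.
Step 4 — Source phasor: V = 48∠31.5° V = 40.93 + j25.08 V.
Step 5 — Current: I = V / Z = -0.02417 + j0.1655 A = 0.1673∠98.3° A.
Step 6 — Complex power: S = V·I* = 3.162 - j7.381 VA.
Step 7 — Real power: P = Re(S) = 3.162 W.
Step 8 — Reactive power: Q = Im(S) = -7.381 VAR.
Step 9 — Apparent power: |S| = 8.03 VA.
Step 10 — Power factor: PF = P/|S| = 0.3938 (leading).

(a) P = 3.162 W  (b) Q = -7.381 VAR  (c) S = 8.03 VA  (d) PF = 0.3938 (leading)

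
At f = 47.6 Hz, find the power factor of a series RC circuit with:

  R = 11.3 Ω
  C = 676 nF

Step 1 — Angular frequency: ω = 2π·f = 2π·47.6 = 299.1 rad/s.
Step 2 — Component impedances:
  R: Z = R = 11.3 Ω
  C: Z = 1/(jωC) = -j/(ω·C) = 0 - j4946 Ω
Step 3 — Series combination: Z_total = R + C = 11.3 - j4946 Ω = 4946∠-89.9° Ω.
Step 4 — Power factor: PF = cos(φ) = Re(Z)/|Z| = 11.3/4946 = 0.002285.
Step 5 — Type: Im(Z) = -4946 ⇒ leading (phase φ = -89.9°).

PF = 0.002285 (leading, φ = -89.9°)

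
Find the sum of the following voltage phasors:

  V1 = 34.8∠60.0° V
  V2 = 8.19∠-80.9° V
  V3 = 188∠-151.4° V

Step 1 — Convert each phasor to rectangular form:
  V1 = 34.8·(cos(60.0°) + j·sin(60.0°)) = 17.4 + j30.14 V
  V2 = 8.19·(cos(-80.9°) + j·sin(-80.9°)) = 1.295 - j8.087 V
  V3 = 188·(cos(-151.4°) + j·sin(-151.4°)) = -165.1 - j89.99 V
Step 2 — Sum components: V_total = -146.4 - j67.94 V.
Step 3 — Convert to polar: |V_total| = 161.4 V, ∠V_total = -155.1°.

V_total = 161.4∠-155.1° V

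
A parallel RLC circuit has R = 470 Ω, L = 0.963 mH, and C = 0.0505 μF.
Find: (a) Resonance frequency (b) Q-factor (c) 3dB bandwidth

Step 1 — Resonance: ω₀ = 1/√(LC) = 1/√(0.000963·5.05e-08) = 1.434e+05 rad/s.
Step 2 — f₀ = ω₀/(2π) = 2.282e+04 Hz.
Step 3 — Parallel Q: Q = R/(ω₀L) = 470/(1.434e+05·0.000963) = 3.404.
Step 4 — Bandwidth: Δω = ω₀/Q = 4.213e+04 rad/s; BW = Δω/(2π) = 6705 Hz.

(a) f₀ = 2.282e+04 Hz  (b) Q = 3.404  (c) BW = 6705 Hz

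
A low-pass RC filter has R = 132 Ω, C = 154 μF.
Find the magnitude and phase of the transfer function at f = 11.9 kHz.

Step 1 — Angular frequency: ω = 2π·1.19e+04 = 7.477e+04 rad/s.
Step 2 — Transfer function: H(jω) = 1/(1 + jωRC).
Step 3 — Denominator: 1 + jωRC = 1 + j·7.477e+04·132·0.000154 = 1 + j1520.
Step 4 — H = 4.329e-07 - j0.0006579.
Step 5 — Magnitude: |H| = 0.0006579 (-63.6 dB); phase: φ = -90.0°.

|H| = 0.0006579 (-63.6 dB), φ = -90.0°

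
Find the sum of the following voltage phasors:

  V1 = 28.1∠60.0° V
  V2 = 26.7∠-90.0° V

Step 1 — Convert each phasor to rectangular form:
  V1 = 28.1·(cos(60.0°) + j·sin(60.0°)) = 14.05 + j24.34 V
  V2 = 26.7·(cos(-90.0°) + j·sin(-90.0°)) = 0 - j26.7 V
Step 2 — Sum components: V_total = 14.05 - j2.365 V.
Step 3 — Convert to polar: |V_total| = 14.25 V, ∠V_total = -9.6°.

V_total = 14.25∠-9.6° V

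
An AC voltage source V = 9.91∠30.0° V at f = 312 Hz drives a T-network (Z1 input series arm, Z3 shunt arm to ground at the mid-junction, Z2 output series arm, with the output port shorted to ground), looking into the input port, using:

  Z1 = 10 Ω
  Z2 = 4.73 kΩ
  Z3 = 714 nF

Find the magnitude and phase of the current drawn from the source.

Step 1 — Angular frequency: ω = 2π·f = 2π·312 = 1960 rad/s.
Step 2 — Component impedances:
  Z1: Z = R = 10 Ω
  Z2: Z = R = 4730 Ω
  Z3: Z = 1/(jωC) = -j/(ω·C) = 0 - j714.4 Ω
Step 3 — With the output port shorted to ground, the output series arm Z2 runs from the junction to ground; the shunt arm Z3 also runs from the junction to ground. They appear in parallel: Z3 || Z2 = 105.5 - j698.5 Ω.
Step 4 — Series with input arm Z1: Z_in = Z1 + (Z3 || Z2) = 115.5 - j698.5 Ω = 708∠-80.6° Ω.
Step 5 — Source phasor: V = 9.91∠30.0° V = 8.582 + j4.955 V.
Step 6 — Ohm's law: I = V / Z_total = (8.582 + j4.955) / (115.5 - j698.5) = -0.004927 + j0.0131 A.
Step 7 — Convert to polar: |I| = 0.014 A, ∠I = 110.6°.

I = 0.014∠110.6° A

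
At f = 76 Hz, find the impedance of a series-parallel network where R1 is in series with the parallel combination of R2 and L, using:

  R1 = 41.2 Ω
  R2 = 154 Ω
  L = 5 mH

Step 1 — Angular frequency: ω = 2π·f = 2π·76 = 477.5 rad/s.
Step 2 — Component impedances:
  R1: Z = R = 41.2 Ω
  R2: Z = R = 154 Ω
  L: Z = jωL = j·477.5·0.005 = 0 + j2.388 Ω
Step 3 — Parallel branch: R2 || L = 1/(1/R2 + 1/L) = 0.03701 + j2.387 Ω.
Step 4 — Series with R1: Z_total = R1 + (R2 || L) = 41.24 + j2.387 Ω = 41.31∠3.3° Ω.

Z = 41.24 + j2.387 Ω = 41.31∠3.3° Ω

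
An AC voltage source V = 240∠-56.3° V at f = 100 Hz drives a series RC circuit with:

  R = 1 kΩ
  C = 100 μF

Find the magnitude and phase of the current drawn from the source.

Step 1 — Angular frequency: ω = 2π·f = 2π·100 = 628.3 rad/s.
Step 2 — Component impedances:
  R: Z = R = 1000 Ω
  C: Z = 1/(jωC) = -j/(ω·C) = 0 - j15.92 Ω
Step 3 — Series combination: Z_total = R + C = 1000 - j15.92 Ω = 1000∠-0.9° Ω.
Step 4 — Source phasor: V = 240∠-56.3° V = 133.2 - j199.7 V.
Step 5 — Ohm's law: I = V / Z_total = (133.2 - j199.7) / (1000 - j15.92) = 0.1363 - j0.1975 A.
Step 6 — Convert to polar: |I| = 0.24 A, ∠I = -55.4°.

I = 0.24∠-55.4° A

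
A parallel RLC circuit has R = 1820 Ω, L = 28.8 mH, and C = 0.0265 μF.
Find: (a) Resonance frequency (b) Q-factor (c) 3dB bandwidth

Step 1 — Resonance: ω₀ = 1/√(LC) = 1/√(0.0288·2.65e-08) = 3.62e+04 rad/s.
Step 2 — f₀ = ω₀/(2π) = 5761 Hz.
Step 3 — Parallel Q: Q = R/(ω₀L) = 1820/(3.62e+04·0.0288) = 1.746.
Step 4 — Bandwidth: Δω = ω₀/Q = 2.073e+04 rad/s; BW = Δω/(2π) = 3300 Hz.

(a) f₀ = 5761 Hz  (b) Q = 1.746  (c) BW = 3300 Hz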